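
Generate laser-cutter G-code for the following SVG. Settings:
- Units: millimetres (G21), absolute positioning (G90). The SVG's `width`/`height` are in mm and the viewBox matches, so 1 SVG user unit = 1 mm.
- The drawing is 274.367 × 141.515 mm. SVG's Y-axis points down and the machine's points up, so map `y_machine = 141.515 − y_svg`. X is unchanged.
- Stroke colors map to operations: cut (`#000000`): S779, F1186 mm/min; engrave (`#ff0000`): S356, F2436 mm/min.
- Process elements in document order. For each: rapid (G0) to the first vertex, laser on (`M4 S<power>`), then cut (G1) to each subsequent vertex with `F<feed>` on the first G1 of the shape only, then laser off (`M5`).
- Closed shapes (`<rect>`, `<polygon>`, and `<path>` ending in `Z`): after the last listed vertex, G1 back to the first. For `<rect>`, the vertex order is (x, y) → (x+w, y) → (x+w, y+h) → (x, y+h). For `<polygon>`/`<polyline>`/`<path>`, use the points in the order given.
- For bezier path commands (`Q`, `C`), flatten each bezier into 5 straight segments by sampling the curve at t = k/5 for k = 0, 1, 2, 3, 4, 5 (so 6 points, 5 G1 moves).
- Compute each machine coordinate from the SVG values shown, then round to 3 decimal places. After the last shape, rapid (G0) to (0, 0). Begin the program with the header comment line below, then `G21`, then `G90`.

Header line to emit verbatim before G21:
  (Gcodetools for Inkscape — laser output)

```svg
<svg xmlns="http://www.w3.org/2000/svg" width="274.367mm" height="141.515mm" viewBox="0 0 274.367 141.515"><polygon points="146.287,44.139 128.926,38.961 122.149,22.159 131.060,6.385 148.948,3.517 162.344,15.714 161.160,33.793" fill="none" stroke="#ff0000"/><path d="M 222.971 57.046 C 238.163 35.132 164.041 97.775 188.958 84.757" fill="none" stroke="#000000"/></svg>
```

viewBox `0 0 274.367 141.515` with mm width/height → 1 unit = 1 mm. Flip: y_m = 141.515 − y_svg.

**Shape 1** — `<polygon>` regular polygon, stroke `#ff0000` → engrave (S356, F2436). Machine vertices: (146.287,97.376) → (128.926,102.554) → (122.149,119.356) → (131.060,135.130) → (148.948,137.998) → (162.344,125.801) → (161.160,107.722) → (146.287,97.376). Closed: final G1 returns to the first vertex.

**Shape 2** — `<path>` cubic bezier, stroke `#000000` → cut (S779, F1186). Control points (SVG): P0=(222.971,57.046), P1=(238.163,35.132), P2=(164.041,97.775), P3=(188.958,84.757); sampled at t=k/5. Machine vertices: (222.971,84.469) → (222.875,88.752) → (210.385,80.432) → (194.542,67.200) → (184.386,56.745) → (188.958,56.758). Open path.

(Gcodetools for Inkscape — laser output)
G21
G90
G0 X146.287 Y97.376
M4 S356
G1 X128.926 Y102.554 F2436
G1 X122.149 Y119.356
G1 X131.060 Y135.130
G1 X148.948 Y137.998
G1 X162.344 Y125.801
G1 X161.160 Y107.722
G1 X146.287 Y97.376
M5
G0 X222.971 Y84.469
M4 S779
G1 X222.875 Y88.752 F1186
G1 X210.385 Y80.432
G1 X194.542 Y67.200
G1 X184.386 Y56.745
G1 X188.958 Y56.758
M5
G0 X0.000 Y0.000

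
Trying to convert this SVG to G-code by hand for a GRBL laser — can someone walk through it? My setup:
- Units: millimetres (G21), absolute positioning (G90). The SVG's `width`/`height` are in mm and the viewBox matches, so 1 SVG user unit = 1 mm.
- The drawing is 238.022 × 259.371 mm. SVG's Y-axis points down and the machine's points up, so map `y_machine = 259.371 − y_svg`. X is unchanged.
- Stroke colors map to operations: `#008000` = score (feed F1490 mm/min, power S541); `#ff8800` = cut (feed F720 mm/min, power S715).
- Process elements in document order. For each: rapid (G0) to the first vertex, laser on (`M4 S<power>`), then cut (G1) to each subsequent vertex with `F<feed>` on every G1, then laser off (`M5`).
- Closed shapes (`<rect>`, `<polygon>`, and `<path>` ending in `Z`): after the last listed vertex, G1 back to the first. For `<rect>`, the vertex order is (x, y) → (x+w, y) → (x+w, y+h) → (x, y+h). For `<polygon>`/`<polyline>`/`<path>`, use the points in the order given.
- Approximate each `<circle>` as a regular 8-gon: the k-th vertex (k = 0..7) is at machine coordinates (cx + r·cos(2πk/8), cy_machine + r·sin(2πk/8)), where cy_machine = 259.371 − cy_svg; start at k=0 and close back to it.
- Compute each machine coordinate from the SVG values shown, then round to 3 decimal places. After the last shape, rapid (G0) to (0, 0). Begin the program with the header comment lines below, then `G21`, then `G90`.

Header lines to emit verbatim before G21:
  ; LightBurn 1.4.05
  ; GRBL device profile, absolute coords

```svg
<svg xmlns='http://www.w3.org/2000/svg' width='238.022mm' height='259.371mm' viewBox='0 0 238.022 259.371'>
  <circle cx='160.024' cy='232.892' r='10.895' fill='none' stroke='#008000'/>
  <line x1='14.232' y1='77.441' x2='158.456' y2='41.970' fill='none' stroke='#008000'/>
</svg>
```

viewBox `0 0 238.022 259.371` with mm width/height → 1 unit = 1 mm. Flip: y_m = 259.371 − y_svg.

**Shape 1** — `<circle>` circle, stroke `#008000` → score (S541, F1490). Machine vertices: (170.919,26.479) → (167.728,34.183) → (160.024,37.374) → (152.320,34.183) → (149.129,26.479) → (152.320,18.775) → (160.024,15.584) → (167.728,18.775) → (170.919,26.479). Closed: final G1 returns to the first vertex.

**Shape 2** — `<line>` line segment, stroke `#008000` → score (S541, F1490). Machine vertices: (14.232,181.930) → (158.456,217.401). Open path.

; LightBurn 1.4.05
; GRBL device profile, absolute coords
G21
G90
G0 X170.919 Y26.479
M4 S541
G1 X167.728 Y34.183 F1490
G1 X160.024 Y37.374 F1490
G1 X152.320 Y34.183 F1490
G1 X149.129 Y26.479 F1490
G1 X152.320 Y18.775 F1490
G1 X160.024 Y15.584 F1490
G1 X167.728 Y18.775 F1490
G1 X170.919 Y26.479 F1490
M5
G0 X14.232 Y181.930
M4 S541
G1 X158.456 Y217.401 F1490
M5
G0 X0.000 Y0.000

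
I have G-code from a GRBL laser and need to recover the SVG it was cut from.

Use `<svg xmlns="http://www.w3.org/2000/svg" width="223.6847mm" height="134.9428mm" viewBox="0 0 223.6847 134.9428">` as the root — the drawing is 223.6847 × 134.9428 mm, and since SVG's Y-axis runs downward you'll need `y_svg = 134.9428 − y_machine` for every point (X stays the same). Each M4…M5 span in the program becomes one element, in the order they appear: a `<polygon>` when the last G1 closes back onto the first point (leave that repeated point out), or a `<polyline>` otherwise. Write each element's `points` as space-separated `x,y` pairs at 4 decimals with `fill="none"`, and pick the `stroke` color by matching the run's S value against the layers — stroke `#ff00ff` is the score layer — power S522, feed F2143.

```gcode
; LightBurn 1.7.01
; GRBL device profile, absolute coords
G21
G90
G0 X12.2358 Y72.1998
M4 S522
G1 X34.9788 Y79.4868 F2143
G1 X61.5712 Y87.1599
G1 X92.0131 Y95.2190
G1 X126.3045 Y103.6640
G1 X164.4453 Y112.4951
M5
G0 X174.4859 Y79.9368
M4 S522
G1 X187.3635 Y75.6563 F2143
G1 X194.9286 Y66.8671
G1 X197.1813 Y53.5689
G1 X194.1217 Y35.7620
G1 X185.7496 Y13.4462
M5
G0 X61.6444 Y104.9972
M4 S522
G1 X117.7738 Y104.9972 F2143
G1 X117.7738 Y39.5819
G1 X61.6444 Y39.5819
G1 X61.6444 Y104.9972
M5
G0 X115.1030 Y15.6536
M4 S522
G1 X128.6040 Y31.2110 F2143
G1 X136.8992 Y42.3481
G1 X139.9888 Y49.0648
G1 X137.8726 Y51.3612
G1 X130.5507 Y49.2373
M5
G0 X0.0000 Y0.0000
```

Each laser-on run becomes one SVG element. Flip Y back into SVG space with y_svg = 134.9428 − y_machine. Every run uses S522, so all elements get stroke `#ff00ff` (score).

Run 1: The run is open, so emit a `<polyline>` with points (Y-flipped): 12.2358,62.7430 34.9788,55.4560 61.5712,47.7829 92.0131,39.7238 126.3045,31.2788 164.4453,22.4477.

Run 2: The run is open, so emit a `<polyline>` with points (Y-flipped): 174.4859,55.0060 187.3635,59.2865 194.9286,68.0757 197.1813,81.3739 194.1217,99.1808 185.7496,121.4966.

Run 3: The run returns to its start, so emit a `<polygon>` with points (Y-flipped): 61.6444,29.9456 117.7738,29.9456 117.7738,95.3609 61.6444,95.3609.

Run 4: The run is open, so emit a `<polyline>` with points (Y-flipped): 115.1030,119.2892 128.6040,103.7318 136.8992,92.5947 139.9888,85.8780 137.8726,83.5816 130.5507,85.7055.

<svg xmlns="http://www.w3.org/2000/svg" width="223.6847mm" height="134.9428mm" viewBox="0 0 223.6847 134.9428">
  <polyline points="12.2358,62.7430 34.9788,55.4560 61.5712,47.7829 92.0131,39.7238 126.3045,31.2788 164.4453,22.4477" fill="none" stroke="#ff00ff"/>
  <polyline points="174.4859,55.0060 187.3635,59.2865 194.9286,68.0757 197.1813,81.3739 194.1217,99.1808 185.7496,121.4966" fill="none" stroke="#ff00ff"/>
  <polygon points="61.6444,29.9456 117.7738,29.9456 117.7738,95.3609 61.6444,95.3609" fill="none" stroke="#ff00ff"/>
  <polyline points="115.1030,119.2892 128.6040,103.7318 136.8992,92.5947 139.9888,85.8780 137.8726,83.5816 130.5507,85.7055" fill="none" stroke="#ff00ff"/>
</svg>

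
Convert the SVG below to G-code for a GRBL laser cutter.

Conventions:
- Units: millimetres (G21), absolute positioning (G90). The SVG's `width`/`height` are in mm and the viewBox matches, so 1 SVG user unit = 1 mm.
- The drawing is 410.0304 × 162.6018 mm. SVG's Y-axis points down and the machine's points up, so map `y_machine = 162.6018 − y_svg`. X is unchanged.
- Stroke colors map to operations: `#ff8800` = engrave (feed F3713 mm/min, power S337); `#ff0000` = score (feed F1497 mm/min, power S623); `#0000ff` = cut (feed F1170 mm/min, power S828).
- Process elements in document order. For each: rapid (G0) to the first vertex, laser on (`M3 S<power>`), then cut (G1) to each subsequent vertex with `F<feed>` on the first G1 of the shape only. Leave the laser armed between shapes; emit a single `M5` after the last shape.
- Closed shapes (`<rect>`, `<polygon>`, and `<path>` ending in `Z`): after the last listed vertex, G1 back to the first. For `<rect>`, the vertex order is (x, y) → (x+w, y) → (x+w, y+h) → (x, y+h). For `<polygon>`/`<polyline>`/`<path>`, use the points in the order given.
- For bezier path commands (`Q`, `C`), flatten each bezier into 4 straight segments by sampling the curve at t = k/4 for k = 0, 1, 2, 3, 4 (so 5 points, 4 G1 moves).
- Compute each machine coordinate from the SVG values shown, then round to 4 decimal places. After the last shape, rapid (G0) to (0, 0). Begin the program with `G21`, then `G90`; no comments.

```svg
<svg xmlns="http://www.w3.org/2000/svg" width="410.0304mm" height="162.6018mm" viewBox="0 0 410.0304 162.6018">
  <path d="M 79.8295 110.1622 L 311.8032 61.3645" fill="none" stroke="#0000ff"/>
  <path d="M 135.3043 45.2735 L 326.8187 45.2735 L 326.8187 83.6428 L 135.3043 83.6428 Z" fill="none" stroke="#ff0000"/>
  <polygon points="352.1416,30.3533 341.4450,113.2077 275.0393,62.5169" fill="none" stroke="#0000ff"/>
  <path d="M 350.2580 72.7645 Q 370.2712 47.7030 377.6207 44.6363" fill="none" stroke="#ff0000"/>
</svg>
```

G21
G90
G0 X79.8295 Y52.4396
M3 S828
G1 X311.8032 Y101.2373 F1170
G0 X135.3043 Y117.3283
M3 S623
G1 X326.8187 Y117.3283 F1497
G1 X326.8187 Y78.9590
G1 X135.3043 Y78.9590
G1 X135.3043 Y117.3283
G0 X352.1416 Y132.2485
M3 S828
G1 X341.4450 Y49.3941 F1170
G1 X275.0393 Y100.0849
G1 X352.1416 Y132.2485
G0 X350.2580 Y89.8373
M3 S623
G1 X359.4731 Y100.9934 F1497
G1 X367.1053 Y109.4001
G1 X373.1545 Y115.0575
G1 X377.6207 Y117.9655
M5
G0 X0.0000 Y0.0000

1 u = 1 mm; y_m = 162.6018 − y.

[1] `<path>` line segment, #0000ff→cut S828 F1170: (79.8295,52.4396) → (311.8032,101.2373)

[2] `<path>` rectangle, #ff0000→score S623 F1497: (135.3043,117.3283) → (326.8187,117.3283) → (326.8187,78.9590) → (135.3043,78.9590) → (135.3043,117.3283) (closed)

[3] `<polygon>` regular polygon, #0000ff→cut S828 F1170: (352.1416,132.2485) → (341.4450,49.3941) → (275.0393,100.0849) → (352.1416,132.2485) (closed)

[4] `<path>` quadratic bezier, #ff0000→score S623 F1497: (350.2580,89.8373) → (359.4731,100.9934) → (367.1053,109.4001) → (373.1545,115.0575) → (377.6207,117.9655)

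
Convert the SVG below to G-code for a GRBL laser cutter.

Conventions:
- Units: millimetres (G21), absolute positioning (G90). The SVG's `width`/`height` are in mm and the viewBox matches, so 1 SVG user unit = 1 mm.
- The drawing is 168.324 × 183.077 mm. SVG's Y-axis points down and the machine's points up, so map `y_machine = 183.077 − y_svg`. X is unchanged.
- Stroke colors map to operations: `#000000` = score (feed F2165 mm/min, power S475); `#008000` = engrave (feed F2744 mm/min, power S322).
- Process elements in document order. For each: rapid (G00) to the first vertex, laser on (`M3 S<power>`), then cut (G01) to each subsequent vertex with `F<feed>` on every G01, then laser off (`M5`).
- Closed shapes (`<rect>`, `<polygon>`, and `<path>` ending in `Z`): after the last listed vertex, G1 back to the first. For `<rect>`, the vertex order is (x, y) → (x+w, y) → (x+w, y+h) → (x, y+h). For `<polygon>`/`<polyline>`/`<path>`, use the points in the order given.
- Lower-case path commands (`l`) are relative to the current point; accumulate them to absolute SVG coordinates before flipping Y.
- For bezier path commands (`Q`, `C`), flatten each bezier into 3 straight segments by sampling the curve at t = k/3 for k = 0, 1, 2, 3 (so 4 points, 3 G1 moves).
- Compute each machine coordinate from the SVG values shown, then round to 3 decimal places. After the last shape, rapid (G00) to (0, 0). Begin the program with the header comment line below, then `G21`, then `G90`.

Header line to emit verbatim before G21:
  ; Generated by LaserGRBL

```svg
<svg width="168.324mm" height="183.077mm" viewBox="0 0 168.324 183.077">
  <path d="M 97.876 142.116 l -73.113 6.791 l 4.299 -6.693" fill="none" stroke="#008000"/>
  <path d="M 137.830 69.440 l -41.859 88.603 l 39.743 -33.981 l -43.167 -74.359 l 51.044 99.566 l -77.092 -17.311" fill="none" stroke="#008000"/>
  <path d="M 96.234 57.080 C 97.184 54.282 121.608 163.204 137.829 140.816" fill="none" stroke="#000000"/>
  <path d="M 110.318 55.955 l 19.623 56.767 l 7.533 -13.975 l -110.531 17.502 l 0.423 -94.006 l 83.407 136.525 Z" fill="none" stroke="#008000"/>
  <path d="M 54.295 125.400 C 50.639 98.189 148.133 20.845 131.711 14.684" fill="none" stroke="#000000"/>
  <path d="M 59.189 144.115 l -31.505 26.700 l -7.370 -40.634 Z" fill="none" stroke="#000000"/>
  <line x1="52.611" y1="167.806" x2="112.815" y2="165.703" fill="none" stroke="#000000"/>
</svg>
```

viewBox `0 0 168.324 183.077` with mm width/height → 1 unit = 1 mm. Flip: y_m = 183.077 − y_svg.

**Shape 1** — `<path>` open polyline, stroke `#008000` → engrave (S322, F2744). Machine vertices: (97.876,40.961) → (24.763,34.170) → (29.062,40.863). Open path.

**Shape 2** — `<path>` open polyline, stroke `#008000` → engrave (S322, F2744). Machine vertices: (137.830,113.637) → (95.971,25.034) → (135.714,59.015) → (92.547,133.374) → (143.591,33.808) → (66.499,51.119). Open path.

**Shape 3** — `<path>` cubic bezier, stroke `#000000` → score (S475, F2165). Control points (SVG): P0=(96.234,57.080), P1=(97.184,54.282), P2=(121.608,163.204), P3=(137.829,140.816); sampled at t=k/3. Machine vertices: (96.234,125.997) → (103.835,100.556) → (120.047,54.642) → (137.829,42.261). Open path.

**Shape 4** — `<path>` closed polygon, stroke `#008000` → engrave (S322, F2744). Machine vertices: (110.318,127.122) → (129.941,70.355) → (137.474,84.330) → (26.943,66.828) → (27.366,160.834) → (110.773,24.309) → (110.318,127.122). Closed: final G1 returns to the first vertex.

**Shape 5** — `<path>` cubic bezier, stroke `#000000` → score (S475, F2165). Control points (SVG): P0=(54.295,125.400), P1=(50.639,98.189), P2=(148.133,20.845), P3=(131.711,14.684); sampled at t=k/3. Machine vertices: (54.295,57.677) → (76.390,97.106) → (118.126,142.998) → (131.711,168.393). Open path.

**Shape 6** — `<path>` regular polygon, stroke `#000000` → score (S475, F2165). Machine vertices: (59.189,38.962) → (27.684,12.262) → (20.314,52.896) → (59.189,38.962). Closed: final G1 returns to the first vertex.

**Shape 7** — `<line>` line segment, stroke `#000000` → score (S475, F2165). Machine vertices: (52.611,15.271) → (112.815,17.374). Open path.

; Generated by LaserGRBL
G21
G90
G00 X97.876 Y40.961
M3 S322
G01 X24.763 Y34.170 F2744
G01 X29.062 Y40.863 F2744
M5
G00 X137.830 Y113.637
M3 S322
G01 X95.971 Y25.034 F2744
G01 X135.714 Y59.015 F2744
G01 X92.547 Y133.374 F2744
G01 X143.591 Y33.808 F2744
G01 X66.499 Y51.119 F2744
M5
G00 X96.234 Y125.997
M3 S475
G01 X103.835 Y100.556 F2165
G01 X120.047 Y54.642 F2165
G01 X137.829 Y42.261 F2165
M5
G00 X110.318 Y127.122
M3 S322
G01 X129.941 Y70.355 F2744
G01 X137.474 Y84.330 F2744
G01 X26.943 Y66.828 F2744
G01 X27.366 Y160.834 F2744
G01 X110.773 Y24.309 F2744
G01 X110.318 Y127.122 F2744
M5
G00 X54.295 Y57.677
M3 S475
G01 X76.390 Y97.106 F2165
G01 X118.126 Y142.998 F2165
G01 X131.711 Y168.393 F2165
M5
G00 X59.189 Y38.962
M3 S475
G01 X27.684 Y12.262 F2165
G01 X20.314 Y52.896 F2165
G01 X59.189 Y38.962 F2165
M5
G00 X52.611 Y15.271
M3 S475
G01 X112.815 Y17.374 F2165
M5
G00 X0.000 Y0.000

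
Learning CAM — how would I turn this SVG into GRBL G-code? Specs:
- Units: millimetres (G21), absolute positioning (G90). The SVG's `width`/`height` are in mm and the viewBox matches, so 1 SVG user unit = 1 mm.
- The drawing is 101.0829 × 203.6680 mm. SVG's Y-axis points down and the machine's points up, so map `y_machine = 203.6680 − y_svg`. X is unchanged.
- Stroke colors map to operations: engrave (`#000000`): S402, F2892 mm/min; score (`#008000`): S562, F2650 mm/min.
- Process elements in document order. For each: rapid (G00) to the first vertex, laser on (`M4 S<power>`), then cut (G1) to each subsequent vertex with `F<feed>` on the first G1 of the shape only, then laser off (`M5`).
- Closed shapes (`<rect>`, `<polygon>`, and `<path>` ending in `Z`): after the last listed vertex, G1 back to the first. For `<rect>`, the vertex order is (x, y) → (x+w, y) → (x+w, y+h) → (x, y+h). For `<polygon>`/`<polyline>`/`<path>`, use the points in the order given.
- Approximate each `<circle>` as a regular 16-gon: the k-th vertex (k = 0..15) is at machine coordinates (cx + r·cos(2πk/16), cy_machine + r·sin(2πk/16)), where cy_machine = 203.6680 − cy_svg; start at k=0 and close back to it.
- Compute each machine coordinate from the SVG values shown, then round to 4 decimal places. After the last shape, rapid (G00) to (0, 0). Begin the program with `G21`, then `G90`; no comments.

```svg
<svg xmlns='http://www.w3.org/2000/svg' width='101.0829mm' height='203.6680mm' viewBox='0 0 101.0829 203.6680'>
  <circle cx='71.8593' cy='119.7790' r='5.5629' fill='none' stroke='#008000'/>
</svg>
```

G21
G90
G00 X77.4222 Y83.8890
M4 S562
G1 X76.9987 Y86.0178 F2650
G1 X75.7929 Y87.8226
G1 X73.9881 Y89.0284
G1 X71.8593 Y89.4519
G1 X69.7305 Y89.0284
G1 X67.9257 Y87.8226
G1 X66.7199 Y86.0178
G1 X66.2964 Y83.8890
G1 X66.7199 Y81.7602
G1 X67.9257 Y79.9554
G1 X69.7305 Y78.7496
G1 X71.8593 Y78.3261
G1 X73.9881 Y78.7496
G1 X75.7929 Y79.9554
G1 X76.9987 Y81.7602
G1 X77.4222 Y83.8890
M5
G00 X0.0000 Y0.0000

Since the viewBox matches the mm dimensions, user units are millimetres directly. The only transform is the Y-flip y_m = 203.6680 − y_svg.

Shape 1 is a circle drawn with `<circle>`. Its stroke #008000 means score at S562, F2650. After flipping Y the toolpath is (77.4222,83.8890) → (76.9987,86.0178) → (75.7929,87.8226) → (73.9881,89.0284) → (71.8593,89.4519) → (69.7305,89.0284) → (67.9257,87.8226) → (66.7199,86.0178) → (66.2964,83.8890) → (66.7199,81.7602) → (67.9257,79.9554) → (69.7305,78.7496) → (71.8593,78.3261) → (73.9881,78.7496) → (75.7929,79.9554) → (76.9987,81.7602) → (77.4222,83.8890), returning to the start.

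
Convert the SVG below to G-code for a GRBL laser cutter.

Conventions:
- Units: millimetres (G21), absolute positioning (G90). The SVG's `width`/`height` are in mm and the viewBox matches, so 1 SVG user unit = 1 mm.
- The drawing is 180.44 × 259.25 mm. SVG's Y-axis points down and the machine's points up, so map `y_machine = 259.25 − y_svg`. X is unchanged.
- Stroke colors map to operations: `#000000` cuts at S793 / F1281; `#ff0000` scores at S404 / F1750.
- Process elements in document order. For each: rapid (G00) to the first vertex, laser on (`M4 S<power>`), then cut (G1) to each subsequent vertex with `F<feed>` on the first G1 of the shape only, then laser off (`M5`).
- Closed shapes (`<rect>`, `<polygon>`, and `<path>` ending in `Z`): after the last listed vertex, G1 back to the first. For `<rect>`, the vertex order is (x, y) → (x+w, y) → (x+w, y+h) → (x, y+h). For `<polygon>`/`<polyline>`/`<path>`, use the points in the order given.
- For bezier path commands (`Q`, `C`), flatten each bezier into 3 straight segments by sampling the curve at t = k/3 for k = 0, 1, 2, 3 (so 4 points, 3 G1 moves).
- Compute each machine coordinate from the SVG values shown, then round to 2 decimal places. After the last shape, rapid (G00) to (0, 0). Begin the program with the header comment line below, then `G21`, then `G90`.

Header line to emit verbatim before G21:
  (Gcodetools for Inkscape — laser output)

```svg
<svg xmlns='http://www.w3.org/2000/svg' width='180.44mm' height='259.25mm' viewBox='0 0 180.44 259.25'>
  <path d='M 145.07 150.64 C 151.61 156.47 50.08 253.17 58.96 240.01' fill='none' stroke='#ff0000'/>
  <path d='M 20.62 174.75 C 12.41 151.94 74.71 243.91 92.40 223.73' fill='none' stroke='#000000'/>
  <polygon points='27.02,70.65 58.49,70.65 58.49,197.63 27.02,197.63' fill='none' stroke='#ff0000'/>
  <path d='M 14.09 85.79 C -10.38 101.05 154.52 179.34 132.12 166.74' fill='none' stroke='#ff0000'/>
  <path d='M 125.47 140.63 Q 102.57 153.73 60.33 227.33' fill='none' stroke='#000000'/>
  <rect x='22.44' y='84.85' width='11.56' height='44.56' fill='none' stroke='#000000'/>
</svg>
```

(Gcodetools for Inkscape — laser output)
G21
G90
G00 X145.07 Y108.61
M4 S404
G1 X123.68 Y79.92 F1750
G1 X78.79 Y35.27
G1 X58.96 Y19.24
M5
G00 X20.62 Y84.50
M4 S793
G1 X31.65 Y77.45 F1281
G1 X64.10 Y44.32
G1 X92.40 Y35.52
M5
G00 X27.02 Y188.60
M4 S404
G1 X58.49 Y188.60 F1750
G1 X58.49 Y61.62
G1 X27.02 Y61.62
G1 X27.02 Y188.60
M5
G00 X14.09 Y173.46
M4 S404
G1 X38.79 Y142.89 F1750
G1 X106.04 Y104.51
G1 X132.12 Y92.51
M5
G00 X125.47 Y118.62
M4 S793
G1 X108.05 Y103.16 F1281
G1 X86.34 Y74.26
G1 X60.33 Y31.92
M5
G00 X22.44 Y174.40
M4 S793
G1 X34.00 Y174.40 F1281
G1 X34.00 Y129.84
G1 X22.44 Y129.84
G1 X22.44 Y174.40
M5
G00 X0.00 Y0.00

viewBox `0 0 180.44 259.25` with mm width/height → 1 unit = 1 mm. Flip: y_m = 259.25 − y_svg.

**Shape 1** — `<path>` cubic bezier, stroke `#ff0000` → score (S404, F1750). Control points (SVG): P0=(145.07,150.64), P1=(151.61,156.47), P2=(50.08,253.17), P3=(58.96,240.01); sampled at t=k/3. Machine vertices: (145.07,108.61) → (123.68,79.92) → (78.79,35.27) → (58.96,19.24). Open path.

**Shape 2** — `<path>` cubic bezier, stroke `#000000` → cut (S793, F1281). Control points (SVG): P0=(20.62,174.75), P1=(12.41,151.94), P2=(74.71,243.91), P3=(92.40,223.73); sampled at t=k/3. Machine vertices: (20.62,84.50) → (31.65,77.45) → (64.10,44.32) → (92.40,35.52). Open path.

**Shape 3** — `<polygon>` rectangle, stroke `#ff0000` → score (S404, F1750). Machine vertices: (27.02,188.60) → (58.49,188.60) → (58.49,61.62) → (27.02,61.62) → (27.02,188.60). Closed: final G1 returns to the first vertex.

**Shape 4** — `<path>` cubic bezier, stroke `#ff0000` → score (S404, F1750). Control points (SVG): P0=(14.09,85.79), P1=(-10.38,101.05), P2=(154.52,179.34), P3=(132.12,166.74); sampled at t=k/3. Machine vertices: (14.09,173.46) → (38.79,142.89) → (106.04,104.51) → (132.12,92.51). Open path.

**Shape 5** — `<path>` quadratic bezier, stroke `#000000` → cut (S793, F1281). Control points (SVG): P0=(125.47,140.63), P1=(102.57,153.73), P2=(60.33,227.33); sampled at t=k/3. Machine vertices: (125.47,118.62) → (108.05,103.16) → (86.34,74.26) → (60.33,31.92). Open path.

**Shape 6** — `<rect>` rectangle, stroke `#000000` → cut (S793, F1281). Machine vertices: (22.44,174.40) → (34.00,174.40) → (34.00,129.84) → (22.44,129.84) → (22.44,174.40). Closed: final G1 returns to the first vertex.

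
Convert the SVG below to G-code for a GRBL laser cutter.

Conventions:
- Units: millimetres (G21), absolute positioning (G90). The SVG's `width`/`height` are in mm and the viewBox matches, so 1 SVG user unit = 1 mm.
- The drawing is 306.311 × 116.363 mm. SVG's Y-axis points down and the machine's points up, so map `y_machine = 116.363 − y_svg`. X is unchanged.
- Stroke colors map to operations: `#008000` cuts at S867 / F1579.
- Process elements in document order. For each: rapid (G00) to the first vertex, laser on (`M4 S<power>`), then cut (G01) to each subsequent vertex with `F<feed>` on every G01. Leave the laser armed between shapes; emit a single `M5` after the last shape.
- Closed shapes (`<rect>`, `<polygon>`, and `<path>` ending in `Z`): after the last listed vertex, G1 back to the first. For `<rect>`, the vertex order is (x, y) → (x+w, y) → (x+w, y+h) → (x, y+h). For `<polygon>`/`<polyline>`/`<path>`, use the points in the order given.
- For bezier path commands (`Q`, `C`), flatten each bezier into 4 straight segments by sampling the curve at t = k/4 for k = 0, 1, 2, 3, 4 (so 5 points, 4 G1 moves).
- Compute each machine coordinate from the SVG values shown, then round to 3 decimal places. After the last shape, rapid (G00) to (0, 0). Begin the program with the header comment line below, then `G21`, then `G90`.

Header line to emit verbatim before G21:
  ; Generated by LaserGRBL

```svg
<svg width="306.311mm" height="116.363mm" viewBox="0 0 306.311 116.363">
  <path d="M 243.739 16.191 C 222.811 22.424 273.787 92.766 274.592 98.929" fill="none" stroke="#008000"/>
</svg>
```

Since the viewBox matches the mm dimensions, user units are millimetres directly. The only transform is the Y-flip y_m = 116.363 − y_svg.

Shape 1 is a cubic bezier drawn with `<path>`. Its stroke #008000 means cut at S867, F1579. After flipping Y the toolpath is (243.739,100.172) → (239.618,85.481) → (251.016,58.777) → (266.489,32.085) → (274.592,17.434).

; Generated by LaserGRBL
G21
G90
G00 X243.739 Y100.172
M4 S867
G01 X239.618 Y85.481 F1579
G01 X251.016 Y58.777 F1579
G01 X266.489 Y32.085 F1579
G01 X274.592 Y17.434 F1579
M5
G00 X0.000 Y0.000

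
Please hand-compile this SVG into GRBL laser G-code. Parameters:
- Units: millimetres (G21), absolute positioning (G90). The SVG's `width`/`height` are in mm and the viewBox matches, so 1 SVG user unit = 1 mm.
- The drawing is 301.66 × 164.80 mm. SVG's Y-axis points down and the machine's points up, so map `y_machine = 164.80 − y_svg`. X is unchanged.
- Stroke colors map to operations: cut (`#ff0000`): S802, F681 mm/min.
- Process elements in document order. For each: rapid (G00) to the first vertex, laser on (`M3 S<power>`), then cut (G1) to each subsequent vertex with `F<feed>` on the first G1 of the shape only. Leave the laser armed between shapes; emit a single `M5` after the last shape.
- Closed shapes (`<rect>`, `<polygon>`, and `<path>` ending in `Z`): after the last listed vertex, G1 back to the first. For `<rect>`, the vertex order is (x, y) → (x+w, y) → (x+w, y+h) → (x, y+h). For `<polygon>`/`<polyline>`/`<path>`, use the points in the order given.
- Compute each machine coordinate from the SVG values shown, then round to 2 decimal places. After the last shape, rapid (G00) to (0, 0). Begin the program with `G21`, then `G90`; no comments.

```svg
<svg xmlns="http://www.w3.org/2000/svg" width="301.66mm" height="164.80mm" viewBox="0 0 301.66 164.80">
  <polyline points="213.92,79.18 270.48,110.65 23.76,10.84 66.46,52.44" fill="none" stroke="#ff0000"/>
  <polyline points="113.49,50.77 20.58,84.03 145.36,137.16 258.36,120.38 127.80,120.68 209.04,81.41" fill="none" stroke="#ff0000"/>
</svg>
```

viewBox `0 0 301.66 164.80` with mm width/height → 1 unit = 1 mm. Flip: y_m = 164.80 − y_svg.

**Shape 1** — `<polyline>` open polyline, stroke `#ff0000` → cut (S802, F681). Machine vertices: (213.92,85.62) → (270.48,54.15) → (23.76,153.96) → (66.46,112.36). Open path.

**Shape 2** — `<polyline>` open polyline, stroke `#ff0000` → cut (S802, F681). Machine vertices: (113.49,114.03) → (20.58,80.77) → (145.36,27.64) → (258.36,44.42) → (127.80,44.12) → (209.04,83.39). Open path.

G21
G90
G00 X213.92 Y85.62
M3 S802
G1 X270.48 Y54.15 F681
G1 X23.76 Y153.96
G1 X66.46 Y112.36
G00 X113.49 Y114.03
M3 S802
G1 X20.58 Y80.77 F681
G1 X145.36 Y27.64
G1 X258.36 Y44.42
G1 X127.80 Y44.12
G1 X209.04 Y83.39
M5
G00 X0.00 Y0.00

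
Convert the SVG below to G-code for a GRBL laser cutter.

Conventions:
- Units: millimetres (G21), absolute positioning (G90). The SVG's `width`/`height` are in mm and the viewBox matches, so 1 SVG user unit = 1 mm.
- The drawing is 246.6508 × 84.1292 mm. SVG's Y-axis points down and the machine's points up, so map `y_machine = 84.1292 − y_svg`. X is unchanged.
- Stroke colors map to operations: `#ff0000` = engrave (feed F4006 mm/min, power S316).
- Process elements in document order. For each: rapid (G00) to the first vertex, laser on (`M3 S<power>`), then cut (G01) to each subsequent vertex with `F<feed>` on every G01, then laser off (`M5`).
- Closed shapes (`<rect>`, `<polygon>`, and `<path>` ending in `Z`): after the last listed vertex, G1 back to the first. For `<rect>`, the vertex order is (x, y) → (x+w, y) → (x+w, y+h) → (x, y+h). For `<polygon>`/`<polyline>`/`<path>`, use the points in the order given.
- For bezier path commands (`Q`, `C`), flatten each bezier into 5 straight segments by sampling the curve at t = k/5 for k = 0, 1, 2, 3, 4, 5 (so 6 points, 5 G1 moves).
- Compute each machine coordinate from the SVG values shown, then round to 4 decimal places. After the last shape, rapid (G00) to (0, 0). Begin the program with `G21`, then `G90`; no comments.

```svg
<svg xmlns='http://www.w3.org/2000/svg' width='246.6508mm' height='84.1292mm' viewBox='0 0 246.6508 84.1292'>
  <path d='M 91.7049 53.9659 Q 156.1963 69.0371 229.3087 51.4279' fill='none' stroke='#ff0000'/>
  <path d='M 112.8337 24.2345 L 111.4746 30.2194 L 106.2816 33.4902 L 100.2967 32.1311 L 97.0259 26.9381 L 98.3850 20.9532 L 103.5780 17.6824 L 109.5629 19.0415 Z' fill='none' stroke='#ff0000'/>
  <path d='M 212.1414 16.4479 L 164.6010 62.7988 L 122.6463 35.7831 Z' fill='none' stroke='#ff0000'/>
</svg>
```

G21
G90
G00 X91.7049 Y30.1633
M3 S316
G01 X117.8463 Y25.4420 F4006
G01 X144.6774 Y23.3352 F4006
G01 X172.1981 Y23.8428 F4006
G01 X200.4086 Y26.9648 F4006
G01 X229.3087 Y32.7013 F4006
M5
G00 X112.8337 Y59.8947
M3 S316
G01 X111.4746 Y53.9098 F4006
G01 X106.2816 Y50.6390 F4006
G01 X100.2967 Y51.9981 F4006
G01 X97.0259 Y57.1911 F4006
G01 X98.3850 Y63.1760 F4006
G01 X103.5780 Y66.4468 F4006
G01 X109.5629 Y65.0877 F4006
G01 X112.8337 Y59.8947 F4006
M5
G00 X212.1414 Y67.6813
M3 S316
G01 X164.6010 Y21.3304 F4006
G01 X122.6463 Y48.3461 F4006
G01 X212.1414 Y67.6813 F4006
M5
G00 X0.0000 Y0.0000

viewBox `0 0 246.6508 84.1292` with mm width/height → 1 unit = 1 mm. Flip: y_m = 84.1292 − y_svg.

**Shape 1** — `<path>` quadratic bezier, stroke `#ff0000` → engrave (S316, F4006). Control points (SVG): P0=(91.7049,53.9659), P1=(156.1963,69.0371), P2=(229.3087,51.4279); sampled at t=k/5. Machine vertices: (91.7049,30.1633) → (117.8463,25.4420) → (144.6774,23.3352) → (172.1981,23.8428) → (200.4086,26.9648) → (229.3087,32.7013). Open path.

**Shape 2** — `<path>` regular polygon, stroke `#ff0000` → engrave (S316, F4006). Machine vertices: (112.8337,59.8947) → (111.4746,53.9098) → (106.2816,50.6390) → (100.2967,51.9981) → (97.0259,57.1911) → (98.3850,63.1760) → (103.5780,66.4468) → (109.5629,65.0877) → (112.8337,59.8947). Closed: final G1 returns to the first vertex.

**Shape 3** — `<path>` closed polygon, stroke `#ff0000` → engrave (S316, F4006). Machine vertices: (212.1414,67.6813) → (164.6010,21.3304) → (122.6463,48.3461) → (212.1414,67.6813). Closed: final G1 returns to the first vertex.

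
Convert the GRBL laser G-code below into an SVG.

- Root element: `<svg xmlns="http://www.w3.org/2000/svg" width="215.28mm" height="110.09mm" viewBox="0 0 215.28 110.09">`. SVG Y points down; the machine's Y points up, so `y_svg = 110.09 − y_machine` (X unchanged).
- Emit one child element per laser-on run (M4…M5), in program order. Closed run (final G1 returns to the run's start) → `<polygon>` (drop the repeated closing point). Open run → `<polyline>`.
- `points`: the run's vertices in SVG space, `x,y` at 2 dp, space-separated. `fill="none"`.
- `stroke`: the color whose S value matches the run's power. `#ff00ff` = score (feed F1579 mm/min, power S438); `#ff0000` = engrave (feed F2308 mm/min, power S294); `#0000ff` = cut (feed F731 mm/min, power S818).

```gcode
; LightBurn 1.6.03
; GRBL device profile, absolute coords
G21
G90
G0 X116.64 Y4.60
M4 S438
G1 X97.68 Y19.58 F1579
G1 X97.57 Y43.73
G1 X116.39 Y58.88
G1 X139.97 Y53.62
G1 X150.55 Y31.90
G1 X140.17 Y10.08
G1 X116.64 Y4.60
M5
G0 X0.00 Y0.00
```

<svg xmlns="http://www.w3.org/2000/svg" width="215.28mm" height="110.09mm" viewBox="0 0 215.28 110.09">
  <polygon points="116.64,105.49 97.68,90.51 97.57,66.36 116.39,51.21 139.97,56.47 150.55,78.19 140.17,100.01" fill="none" stroke="#ff00ff"/>
</svg>

Machine Y-up, SVG Y-down with viewBox height 110.09, so y_svg = 110.09 − y_machine; X carries over. Every run uses S438, so all elements get stroke `#ff00ff` (score).

Run 1: The run returns to its start, so emit a `<polygon>` with points (Y-flipped): 116.64,105.49 97.68,90.51 97.57,66.36 116.39,51.21 139.97,56.47 150.55,78.19 140.17,100.01.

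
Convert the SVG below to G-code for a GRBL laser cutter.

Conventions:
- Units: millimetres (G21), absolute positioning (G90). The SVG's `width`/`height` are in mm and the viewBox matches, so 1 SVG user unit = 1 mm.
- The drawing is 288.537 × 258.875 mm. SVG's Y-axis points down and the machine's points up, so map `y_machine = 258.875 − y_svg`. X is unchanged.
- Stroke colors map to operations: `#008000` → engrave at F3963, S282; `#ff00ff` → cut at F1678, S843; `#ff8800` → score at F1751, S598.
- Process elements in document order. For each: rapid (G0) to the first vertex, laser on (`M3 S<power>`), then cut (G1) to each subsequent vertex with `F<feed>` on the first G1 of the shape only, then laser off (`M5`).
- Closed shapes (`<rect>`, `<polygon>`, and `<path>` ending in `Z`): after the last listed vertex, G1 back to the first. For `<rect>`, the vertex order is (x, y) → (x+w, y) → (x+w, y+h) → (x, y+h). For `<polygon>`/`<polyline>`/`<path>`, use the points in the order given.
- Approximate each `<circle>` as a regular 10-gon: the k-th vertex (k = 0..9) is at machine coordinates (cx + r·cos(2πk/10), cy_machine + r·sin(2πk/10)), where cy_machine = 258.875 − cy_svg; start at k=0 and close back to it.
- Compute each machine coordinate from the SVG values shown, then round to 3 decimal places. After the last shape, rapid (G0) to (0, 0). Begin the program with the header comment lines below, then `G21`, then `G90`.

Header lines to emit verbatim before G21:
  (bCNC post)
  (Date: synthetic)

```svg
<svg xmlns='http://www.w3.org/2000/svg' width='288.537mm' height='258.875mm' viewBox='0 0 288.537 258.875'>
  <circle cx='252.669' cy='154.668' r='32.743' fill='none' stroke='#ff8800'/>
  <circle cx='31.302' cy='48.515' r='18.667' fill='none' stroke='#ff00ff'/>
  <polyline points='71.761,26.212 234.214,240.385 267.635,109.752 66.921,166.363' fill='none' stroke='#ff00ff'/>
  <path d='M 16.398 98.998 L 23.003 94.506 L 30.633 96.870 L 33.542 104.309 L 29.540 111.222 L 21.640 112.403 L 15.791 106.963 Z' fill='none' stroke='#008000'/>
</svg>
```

1 u = 1 mm; y_m = 258.875 − y.

[1] `<circle>` circle, #ff8800→score S598 F1751: (285.412,104.207) → (279.159,123.453) → (262.787,135.347) → (242.551,135.347) → (226.179,123.453) → (219.926,104.207) → (226.179,84.961) → (242.551,73.067) → (262.787,73.067) → (279.159,84.961) → (285.412,104.207) (closed)

[2] `<circle>` circle, #ff00ff→cut S843 F1678: (49.969,210.360) → (46.404,221.332) → (37.070,228.113) → (25.534,228.113) → (16.200,221.332) → (12.635,210.360) → (16.200,199.388) → (25.534,192.607) → (37.070,192.607) → (46.404,199.388) → (49.969,210.360) (closed)

[3] `<polyline>` open polyline, #ff00ff→cut S843 F1678: (71.761,232.663) → (234.214,18.490) → (267.635,149.123) → (66.921,92.512)

[4] `<path>` regular polygon, #008000→engrave S282 F3963: (16.398,159.877) → (23.003,164.369) → (30.633,162.005) → (33.542,154.566) → (29.540,147.653) → (21.640,146.472) → (15.791,151.912) → (16.398,159.877) (closed)

(bCNC post)
(Date: synthetic)
G21
G90
G0 X285.412 Y104.207
M3 S598
G1 X279.159 Y123.453 F1751
G1 X262.787 Y135.347
G1 X242.551 Y135.347
G1 X226.179 Y123.453
G1 X219.926 Y104.207
G1 X226.179 Y84.961
G1 X242.551 Y73.067
G1 X262.787 Y73.067
G1 X279.159 Y84.961
G1 X285.412 Y104.207
M5
G0 X49.969 Y210.360
M3 S843
G1 X46.404 Y221.332 F1678
G1 X37.070 Y228.113
G1 X25.534 Y228.113
G1 X16.200 Y221.332
G1 X12.635 Y210.360
G1 X16.200 Y199.388
G1 X25.534 Y192.607
G1 X37.070 Y192.607
G1 X46.404 Y199.388
G1 X49.969 Y210.360
M5
G0 X71.761 Y232.663
M3 S843
G1 X234.214 Y18.490 F1678
G1 X267.635 Y149.123
G1 X66.921 Y92.512
M5
G0 X16.398 Y159.877
M3 S282
G1 X23.003 Y164.369 F3963
G1 X30.633 Y162.005
G1 X33.542 Y154.566
G1 X29.540 Y147.653
G1 X21.640 Y146.472
G1 X15.791 Y151.912
G1 X16.398 Y159.877
M5
G0 X0.000 Y0.000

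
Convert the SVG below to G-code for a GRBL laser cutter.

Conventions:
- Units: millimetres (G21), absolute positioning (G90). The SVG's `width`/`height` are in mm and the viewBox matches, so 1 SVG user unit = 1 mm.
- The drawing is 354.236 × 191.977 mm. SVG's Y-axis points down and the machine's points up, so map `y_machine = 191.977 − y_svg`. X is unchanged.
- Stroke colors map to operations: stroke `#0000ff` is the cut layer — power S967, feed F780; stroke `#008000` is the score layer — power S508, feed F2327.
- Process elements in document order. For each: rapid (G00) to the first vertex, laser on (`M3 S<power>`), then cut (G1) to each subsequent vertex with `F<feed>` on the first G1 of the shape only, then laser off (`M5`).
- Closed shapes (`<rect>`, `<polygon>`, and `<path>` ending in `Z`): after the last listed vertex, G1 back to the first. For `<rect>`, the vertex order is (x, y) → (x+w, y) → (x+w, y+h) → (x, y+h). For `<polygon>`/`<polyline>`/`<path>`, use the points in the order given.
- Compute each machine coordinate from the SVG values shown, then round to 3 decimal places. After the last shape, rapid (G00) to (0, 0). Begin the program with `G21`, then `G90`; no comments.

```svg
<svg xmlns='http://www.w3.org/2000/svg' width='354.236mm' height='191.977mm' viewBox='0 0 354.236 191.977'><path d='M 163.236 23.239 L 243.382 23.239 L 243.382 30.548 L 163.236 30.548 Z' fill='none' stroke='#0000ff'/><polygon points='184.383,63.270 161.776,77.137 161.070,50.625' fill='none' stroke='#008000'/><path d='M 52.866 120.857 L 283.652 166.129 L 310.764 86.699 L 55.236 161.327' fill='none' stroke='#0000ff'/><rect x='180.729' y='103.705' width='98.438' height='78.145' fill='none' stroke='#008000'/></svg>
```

1 u = 1 mm; y_m = 191.977 − y.

[1] `<path>` rectangle, #0000ff→cut S967 F780: (163.236,168.738) → (243.382,168.738) → (243.382,161.429) → (163.236,161.429) → (163.236,168.738) (closed)

[2] `<polygon>` regular polygon, #008000→score S508 F2327: (184.383,128.707) → (161.776,114.840) → (161.070,141.352) → (184.383,128.707) (closed)

[3] `<path>` open polyline, #0000ff→cut S967 F780: (52.866,71.120) → (283.652,25.848) → (310.764,105.278) → (55.236,30.650)

[4] `<rect>` rectangle, #008000→score S508 F2327: (180.729,88.272) → (279.167,88.272) → (279.167,10.127) → (180.729,10.127) → (180.729,88.272) (closed)

G21
G90
G00 X163.236 Y168.738
M3 S967
G1 X243.382 Y168.738 F780
G1 X243.382 Y161.429
G1 X163.236 Y161.429
G1 X163.236 Y168.738
M5
G00 X184.383 Y128.707
M3 S508
G1 X161.776 Y114.840 F2327
G1 X161.070 Y141.352
G1 X184.383 Y128.707
M5
G00 X52.866 Y71.120
M3 S967
G1 X283.652 Y25.848 F780
G1 X310.764 Y105.278
G1 X55.236 Y30.650
M5
G00 X180.729 Y88.272
M3 S508
G1 X279.167 Y88.272 F2327
G1 X279.167 Y10.127
G1 X180.729 Y10.127
G1 X180.729 Y88.272
M5
G00 X0.000 Y0.000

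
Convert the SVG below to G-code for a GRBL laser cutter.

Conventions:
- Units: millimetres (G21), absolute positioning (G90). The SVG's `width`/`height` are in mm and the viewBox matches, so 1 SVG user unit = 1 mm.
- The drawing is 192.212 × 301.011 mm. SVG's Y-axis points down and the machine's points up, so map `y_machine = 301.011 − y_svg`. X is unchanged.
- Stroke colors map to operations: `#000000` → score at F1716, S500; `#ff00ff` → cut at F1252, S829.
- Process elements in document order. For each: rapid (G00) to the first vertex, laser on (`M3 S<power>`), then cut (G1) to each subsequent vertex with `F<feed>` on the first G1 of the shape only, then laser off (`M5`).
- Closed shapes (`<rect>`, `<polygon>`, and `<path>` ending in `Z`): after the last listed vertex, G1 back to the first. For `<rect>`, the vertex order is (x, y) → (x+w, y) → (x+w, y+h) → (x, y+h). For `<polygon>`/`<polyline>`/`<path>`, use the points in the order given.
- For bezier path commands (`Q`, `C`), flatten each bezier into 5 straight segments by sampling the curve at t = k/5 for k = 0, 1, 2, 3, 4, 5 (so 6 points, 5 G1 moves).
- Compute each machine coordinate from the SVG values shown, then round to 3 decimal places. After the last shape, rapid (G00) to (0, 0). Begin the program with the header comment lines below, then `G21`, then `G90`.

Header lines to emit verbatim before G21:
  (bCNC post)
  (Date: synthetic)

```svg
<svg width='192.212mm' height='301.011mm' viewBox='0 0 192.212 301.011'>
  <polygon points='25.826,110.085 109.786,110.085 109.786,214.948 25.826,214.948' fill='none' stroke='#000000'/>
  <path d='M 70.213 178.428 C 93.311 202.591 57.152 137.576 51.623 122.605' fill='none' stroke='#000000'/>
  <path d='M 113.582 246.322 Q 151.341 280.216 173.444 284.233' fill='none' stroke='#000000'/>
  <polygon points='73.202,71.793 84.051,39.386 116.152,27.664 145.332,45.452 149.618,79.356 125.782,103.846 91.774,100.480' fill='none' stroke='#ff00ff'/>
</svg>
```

(bCNC post)
(Date: synthetic)
G21
G90
G00 X25.826 Y190.926
M3 S500
G1 X109.786 Y190.926 F1716
G1 X109.786 Y86.063
G1 X25.826 Y86.063
G1 X25.826 Y190.926
M5
G00 X70.213 Y122.583
M3 S500
G1 X77.680 Y117.673 F1716
G1 X75.240 Y127.483
G1 X67.207 Y145.330
G1 X57.897 Y164.532
G1 X51.623 Y178.406
M5
G00 X113.582 Y54.689
M3 S500
G1 X128.059 Y42.326 F1716
G1 X141.284 Y32.354
G1 X153.257 Y24.772
G1 X163.977 Y19.580
G1 X173.444 Y16.778
M5
G00 X73.202 Y229.218
M3 S829
G1 X84.051 Y261.625 F1252
G1 X116.152 Y273.347
G1 X145.332 Y255.559
G1 X149.618 Y221.655
G1 X125.782 Y197.165
G1 X91.774 Y200.531
G1 X73.202 Y229.218
M5
G00 X0.000 Y0.000

1 u = 1 mm; y_m = 301.011 − y.

[1] `<polygon>` rectangle, #000000→score S500 F1716: (25.826,190.926) → (109.786,190.926) → (109.786,86.063) → (25.826,86.063) → (25.826,190.926) (closed)

[2] `<path>` cubic bezier, #000000→score S500 F1716: (70.213,122.583) → (77.680,117.673) → (75.240,127.483) → (67.207,145.330) → (57.897,164.532) → (51.623,178.406)

[3] `<path>` quadratic bezier, #000000→score S500 F1716: (113.582,54.689) → (128.059,42.326) → (141.284,32.354) → (153.257,24.772) → (163.977,19.580) → (173.444,16.778)

[4] `<polygon>` regular polygon, #ff00ff→cut S829 F1252: (73.202,229.218) → (84.051,261.625) → (116.152,273.347) → (145.332,255.559) → (149.618,221.655) → (125.782,197.165) → (91.774,200.531) → (73.202,229.218) (closed)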